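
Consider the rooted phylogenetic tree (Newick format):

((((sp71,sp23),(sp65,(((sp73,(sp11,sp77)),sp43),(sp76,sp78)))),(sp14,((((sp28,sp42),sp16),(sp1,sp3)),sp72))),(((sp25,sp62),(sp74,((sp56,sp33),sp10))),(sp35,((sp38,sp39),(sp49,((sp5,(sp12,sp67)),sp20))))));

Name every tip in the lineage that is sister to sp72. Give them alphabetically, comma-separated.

sp72 attaches to the tree at the node subtending ((((sp28,sp42),sp16),(sp1,sp3)),sp72).
The other lineage descending from that same node — the sister group — is (((sp28,sp42),sp16),(sp1,sp3)); its 5 tips in alphabetical order are the answer.

sp1, sp16, sp28, sp3, sp42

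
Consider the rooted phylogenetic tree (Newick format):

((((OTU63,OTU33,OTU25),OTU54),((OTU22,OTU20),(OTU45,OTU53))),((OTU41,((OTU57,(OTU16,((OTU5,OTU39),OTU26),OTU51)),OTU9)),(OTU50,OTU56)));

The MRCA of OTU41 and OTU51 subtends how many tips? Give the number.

8

The MRCA of OTU41 and OTU51 is the node subtending (OTU41,((OTU57,(OTU16,((OTU5,OTU39),OTU26),OTU51)),OTU9)).
That clade contains 8 terminal taxa: OTU16, OTU26, OTU39, OTU41, OTU5, OTU51, OTU57, OTU9.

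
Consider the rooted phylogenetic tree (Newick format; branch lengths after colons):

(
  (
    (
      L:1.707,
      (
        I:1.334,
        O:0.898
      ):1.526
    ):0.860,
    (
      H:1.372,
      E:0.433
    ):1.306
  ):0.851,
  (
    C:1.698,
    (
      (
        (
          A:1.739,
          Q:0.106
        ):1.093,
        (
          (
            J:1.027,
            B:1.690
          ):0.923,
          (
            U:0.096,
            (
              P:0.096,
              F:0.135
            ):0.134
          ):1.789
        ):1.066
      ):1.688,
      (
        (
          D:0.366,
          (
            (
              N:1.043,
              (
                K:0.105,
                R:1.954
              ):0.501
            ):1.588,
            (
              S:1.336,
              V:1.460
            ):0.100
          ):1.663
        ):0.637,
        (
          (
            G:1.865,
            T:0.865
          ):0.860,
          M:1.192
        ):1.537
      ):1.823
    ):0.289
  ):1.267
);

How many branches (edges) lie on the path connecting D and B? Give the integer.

7

The MRCA of D and B is the node subtending (((A,Q),((J,B),(U,(P,F)))),((D,((N,(K,R)),(S,V))),((G,T),M))).
From D up to that node: 3 branches. From B up to the same node: 4 branches. Total: 3 + 4 = 7.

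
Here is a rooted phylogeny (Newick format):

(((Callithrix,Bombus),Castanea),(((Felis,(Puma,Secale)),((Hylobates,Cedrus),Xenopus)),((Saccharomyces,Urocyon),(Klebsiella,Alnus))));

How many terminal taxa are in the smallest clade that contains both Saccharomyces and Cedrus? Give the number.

The MRCA of Saccharomyces and Cedrus is the node subtending (((Felis,(Puma,Secale)),((Hylobates,Cedrus),Xenopus)),((Saccharomyces,Urocyon),(Klebsiella,Alnus))).
That clade contains 10 terminal taxa: Alnus, Cedrus, Felis, Hylobates, Klebsiella, Puma, Saccharomyces, Secale, Urocyon, Xenopus.

10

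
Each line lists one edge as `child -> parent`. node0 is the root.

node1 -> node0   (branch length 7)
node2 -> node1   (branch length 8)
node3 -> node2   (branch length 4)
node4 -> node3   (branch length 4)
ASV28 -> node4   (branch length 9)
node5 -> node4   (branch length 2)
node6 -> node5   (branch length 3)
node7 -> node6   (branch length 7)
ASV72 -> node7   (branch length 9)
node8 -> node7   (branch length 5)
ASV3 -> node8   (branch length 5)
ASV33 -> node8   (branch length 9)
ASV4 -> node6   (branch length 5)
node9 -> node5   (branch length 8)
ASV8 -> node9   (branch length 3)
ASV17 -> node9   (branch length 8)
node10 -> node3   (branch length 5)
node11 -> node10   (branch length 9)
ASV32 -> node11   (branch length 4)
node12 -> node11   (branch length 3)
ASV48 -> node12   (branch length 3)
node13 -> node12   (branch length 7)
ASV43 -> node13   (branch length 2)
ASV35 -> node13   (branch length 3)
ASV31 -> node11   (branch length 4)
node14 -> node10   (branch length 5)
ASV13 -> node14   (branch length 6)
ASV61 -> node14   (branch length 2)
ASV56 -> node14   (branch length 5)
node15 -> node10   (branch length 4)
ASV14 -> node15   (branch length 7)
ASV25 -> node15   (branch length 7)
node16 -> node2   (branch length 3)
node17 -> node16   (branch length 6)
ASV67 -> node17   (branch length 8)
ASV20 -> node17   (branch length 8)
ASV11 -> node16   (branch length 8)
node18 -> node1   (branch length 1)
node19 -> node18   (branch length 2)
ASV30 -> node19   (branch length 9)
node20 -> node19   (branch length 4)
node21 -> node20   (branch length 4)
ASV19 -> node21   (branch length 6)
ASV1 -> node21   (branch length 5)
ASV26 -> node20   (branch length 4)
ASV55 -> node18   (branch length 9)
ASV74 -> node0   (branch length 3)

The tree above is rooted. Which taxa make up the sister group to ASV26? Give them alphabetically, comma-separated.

ASV1, ASV19

ASV26 attaches to the tree at the node subtending ((ASV19,ASV1),ASV26).
The other lineage descending from that same node — the sister group — is (ASV19,ASV1); its 2 tips in alphabetical order are the answer.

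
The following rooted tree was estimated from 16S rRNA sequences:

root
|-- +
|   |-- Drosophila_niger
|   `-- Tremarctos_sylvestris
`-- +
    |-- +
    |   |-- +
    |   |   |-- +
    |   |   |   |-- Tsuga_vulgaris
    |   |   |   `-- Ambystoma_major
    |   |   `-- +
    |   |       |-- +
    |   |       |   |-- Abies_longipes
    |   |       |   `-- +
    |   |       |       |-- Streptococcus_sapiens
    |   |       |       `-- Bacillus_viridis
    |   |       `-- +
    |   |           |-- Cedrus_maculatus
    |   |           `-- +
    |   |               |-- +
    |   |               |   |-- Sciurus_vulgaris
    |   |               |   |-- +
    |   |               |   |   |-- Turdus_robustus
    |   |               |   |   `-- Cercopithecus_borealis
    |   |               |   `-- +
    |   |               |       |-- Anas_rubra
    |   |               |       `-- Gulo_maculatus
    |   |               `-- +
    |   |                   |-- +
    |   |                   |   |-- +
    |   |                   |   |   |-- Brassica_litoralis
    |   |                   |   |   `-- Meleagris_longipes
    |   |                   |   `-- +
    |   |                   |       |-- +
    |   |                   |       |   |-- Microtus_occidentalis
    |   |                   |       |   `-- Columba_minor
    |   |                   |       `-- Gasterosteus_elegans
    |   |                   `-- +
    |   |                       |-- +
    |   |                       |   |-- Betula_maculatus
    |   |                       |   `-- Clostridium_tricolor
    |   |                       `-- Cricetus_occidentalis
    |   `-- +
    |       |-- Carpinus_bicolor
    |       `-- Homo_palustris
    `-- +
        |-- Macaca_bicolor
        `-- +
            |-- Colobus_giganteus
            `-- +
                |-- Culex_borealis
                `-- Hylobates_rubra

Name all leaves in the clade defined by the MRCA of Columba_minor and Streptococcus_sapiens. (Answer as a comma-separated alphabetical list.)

Tracing Columba_minor: it sits inside (Microtus_occidentalis,Columba_minor).
Tracing Streptococcus_sapiens: it sits inside (Streptococcus_sapiens,Bacillus_viridis).
The smallest clade enclosing both is ((Abies_longipes,(Streptococcus_sapiens,Bacillus_viridis)),(Cedrus_maculatus,((Sciurus_vulgaris,(Turdus_robustus,Cercopithecus_borealis),(Anas_rubra,Gulo_maculatus)),(((Brassica_litoralis,Meleagris_longipes),((Microtus_occidentalis,Columba_minor),Gasterosteus_elegans)),((Betula_maculatus,Clostridium_tricolor),Cricetus_occidentalis))))); the answer is its 17 terminal taxa in alphabetical order.

Abies_longipes, Anas_rubra, Bacillus_viridis, Betula_maculatus, Brassica_litoralis, Cedrus_maculatus, Cercopithecus_borealis, Clostridium_tricolor, Columba_minor, Cricetus_occidentalis, Gasterosteus_elegans, Gulo_maculatus, Meleagris_longipes, Microtus_occidentalis, Sciurus_vulgaris, Streptococcus_sapiens, Turdus_robustus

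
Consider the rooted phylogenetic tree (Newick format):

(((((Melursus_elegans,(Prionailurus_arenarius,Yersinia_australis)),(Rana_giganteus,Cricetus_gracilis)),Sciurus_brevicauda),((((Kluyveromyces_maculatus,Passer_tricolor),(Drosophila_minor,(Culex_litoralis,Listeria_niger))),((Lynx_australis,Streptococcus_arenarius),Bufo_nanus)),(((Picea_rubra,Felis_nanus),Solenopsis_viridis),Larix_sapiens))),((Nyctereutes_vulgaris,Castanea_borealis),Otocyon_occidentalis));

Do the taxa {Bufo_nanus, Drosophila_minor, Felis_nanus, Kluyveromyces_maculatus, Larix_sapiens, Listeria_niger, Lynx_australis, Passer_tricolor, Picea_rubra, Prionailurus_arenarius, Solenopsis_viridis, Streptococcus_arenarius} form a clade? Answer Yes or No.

The MRCA of the listed taxa subtends ((((Melursus_elegans,(Prionailurus_arenarius,Yersinia_australis)),(Rana_giganteus,Cricetus_gracilis)),Sciurus_brevicauda),((((Kluyveromyces_maculatus,Passer_tricolor),(Drosophila_minor,(Culex_litoralis,Listeria_niger))),((Lynx_australis,Streptococcus_arenarius),Bufo_nanus)),(((Picea_rubra,Felis_nanus),Solenopsis_viridis),Larix_sapiens))).
That clade also contains Cricetus_gracilis, Culex_litoralis, Melursus_elegans, Rana_giganteus, Sciurus_brevicauda, Yersinia_australis, which are not in the proposed group, so the group is not monophyletic.

No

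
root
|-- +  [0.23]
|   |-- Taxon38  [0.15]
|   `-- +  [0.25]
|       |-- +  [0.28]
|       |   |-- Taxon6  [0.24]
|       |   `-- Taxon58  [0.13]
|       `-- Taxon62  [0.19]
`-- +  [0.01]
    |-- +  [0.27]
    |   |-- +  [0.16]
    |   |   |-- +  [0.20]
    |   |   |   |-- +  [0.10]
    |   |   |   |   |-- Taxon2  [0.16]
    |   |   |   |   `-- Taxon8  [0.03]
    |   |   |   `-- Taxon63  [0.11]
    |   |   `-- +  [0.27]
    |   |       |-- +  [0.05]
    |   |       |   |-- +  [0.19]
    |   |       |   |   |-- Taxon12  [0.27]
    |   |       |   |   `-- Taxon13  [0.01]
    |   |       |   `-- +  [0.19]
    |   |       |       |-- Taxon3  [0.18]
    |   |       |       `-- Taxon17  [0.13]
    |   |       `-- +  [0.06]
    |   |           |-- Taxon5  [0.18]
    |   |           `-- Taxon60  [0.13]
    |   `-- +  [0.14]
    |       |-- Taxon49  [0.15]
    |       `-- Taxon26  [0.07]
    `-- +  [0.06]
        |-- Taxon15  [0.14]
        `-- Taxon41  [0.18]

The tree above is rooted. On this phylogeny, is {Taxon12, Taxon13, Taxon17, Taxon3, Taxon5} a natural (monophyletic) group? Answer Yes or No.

No

The MRCA of the listed taxa subtends (((Taxon12,Taxon13),(Taxon3,Taxon17)),(Taxon5,Taxon60)).
That clade also contains Taxon60, which is not in the proposed group, so the group is not monophyletic.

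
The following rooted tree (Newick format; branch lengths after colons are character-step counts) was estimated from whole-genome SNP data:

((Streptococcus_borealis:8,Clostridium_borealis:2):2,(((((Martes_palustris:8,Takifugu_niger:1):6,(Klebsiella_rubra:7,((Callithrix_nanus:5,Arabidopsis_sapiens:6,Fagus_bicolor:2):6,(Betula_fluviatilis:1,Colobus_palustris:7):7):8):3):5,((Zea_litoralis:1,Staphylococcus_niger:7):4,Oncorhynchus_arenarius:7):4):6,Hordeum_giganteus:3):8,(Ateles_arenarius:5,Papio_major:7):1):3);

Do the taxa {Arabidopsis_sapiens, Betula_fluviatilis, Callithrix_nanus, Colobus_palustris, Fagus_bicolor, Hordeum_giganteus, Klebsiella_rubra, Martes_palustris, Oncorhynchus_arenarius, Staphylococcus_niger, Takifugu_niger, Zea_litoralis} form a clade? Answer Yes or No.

The most recent common ancestor of these taxa subtends ((((Martes_palustris,Takifugu_niger),(Klebsiella_rubra,((Callithrix_nanus,Arabidopsis_sapiens,Fagus_bicolor),(Betula_fluviatilis,Colobus_palustris)))),((Zea_litoralis,Staphylococcus_niger),Oncorhynchus_arenarius)),Hordeum_giganteus).
That clade has exactly 12 tips — every listed taxon and nothing else — so the group is monophyletic.

Yes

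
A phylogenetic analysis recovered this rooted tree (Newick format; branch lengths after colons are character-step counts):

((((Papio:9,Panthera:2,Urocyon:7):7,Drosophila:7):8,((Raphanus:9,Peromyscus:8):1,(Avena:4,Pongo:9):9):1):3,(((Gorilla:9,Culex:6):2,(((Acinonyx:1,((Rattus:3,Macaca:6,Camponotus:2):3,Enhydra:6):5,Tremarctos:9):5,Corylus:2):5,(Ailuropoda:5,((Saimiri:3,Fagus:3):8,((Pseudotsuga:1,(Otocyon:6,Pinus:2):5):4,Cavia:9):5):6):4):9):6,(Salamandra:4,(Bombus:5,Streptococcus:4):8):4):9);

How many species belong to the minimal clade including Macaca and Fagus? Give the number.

The MRCA of Macaca and Fagus is the node subtending (((Acinonyx,((Rattus,Macaca,Camponotus),Enhydra),Tremarctos),Corylus),(Ailuropoda,((Saimiri,Fagus),((Pseudotsuga,(Otocyon,Pinus)),Cavia)))).
That clade contains 14 terminal taxa: Acinonyx, Ailuropoda, Camponotus, Cavia, Corylus, Enhydra, Fagus, Macaca, Otocyon, Pinus, Pseudotsuga, Rattus, Saimiri, Tremarctos.

14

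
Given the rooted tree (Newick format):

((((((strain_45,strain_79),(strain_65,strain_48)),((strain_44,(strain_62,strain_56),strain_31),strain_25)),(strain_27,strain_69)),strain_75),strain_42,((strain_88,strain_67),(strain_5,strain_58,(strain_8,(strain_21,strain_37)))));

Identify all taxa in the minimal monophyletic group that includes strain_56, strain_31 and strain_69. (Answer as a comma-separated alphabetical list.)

strain_25, strain_27, strain_31, strain_44, strain_45, strain_48, strain_56, strain_62, strain_65, strain_69, strain_79

Tracing strain_56: it sits inside (strain_62,strain_56).
Tracing strain_31: it sits inside (strain_44,(strain_62,strain_56),strain_31).
Tracing strain_69: it sits inside (strain_27,strain_69).
The smallest clade enclosing all 3 is ((((strain_45,strain_79),(strain_65,strain_48)),((strain_44,(strain_62,strain_56),strain_31),strain_25)),(strain_27,strain_69)); the answer is its 11 terminal taxa in alphabetical order.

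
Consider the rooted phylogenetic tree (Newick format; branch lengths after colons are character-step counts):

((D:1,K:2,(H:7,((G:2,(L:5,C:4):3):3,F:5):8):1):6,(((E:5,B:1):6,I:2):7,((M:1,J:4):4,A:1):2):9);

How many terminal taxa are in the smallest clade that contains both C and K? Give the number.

The MRCA of C and K is the node subtending (D,K,(H,((G,(L,C)),F))).
That clade contains 7 terminal taxa: C, D, F, G, H, K, L.

7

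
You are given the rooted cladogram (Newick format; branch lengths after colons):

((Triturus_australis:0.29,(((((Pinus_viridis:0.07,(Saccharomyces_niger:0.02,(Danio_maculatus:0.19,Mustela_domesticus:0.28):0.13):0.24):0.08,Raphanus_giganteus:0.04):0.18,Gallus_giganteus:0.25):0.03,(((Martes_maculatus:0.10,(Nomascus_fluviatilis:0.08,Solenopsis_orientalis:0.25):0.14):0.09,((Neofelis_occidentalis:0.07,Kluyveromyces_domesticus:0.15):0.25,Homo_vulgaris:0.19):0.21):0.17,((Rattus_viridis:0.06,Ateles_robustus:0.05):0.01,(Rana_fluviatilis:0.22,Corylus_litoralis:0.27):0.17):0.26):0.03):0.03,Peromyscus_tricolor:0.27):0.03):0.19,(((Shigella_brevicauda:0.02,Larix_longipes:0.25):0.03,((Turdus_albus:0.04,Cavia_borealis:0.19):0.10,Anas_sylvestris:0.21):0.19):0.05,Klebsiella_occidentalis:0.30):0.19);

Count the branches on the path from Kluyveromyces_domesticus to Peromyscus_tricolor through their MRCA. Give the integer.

7

The MRCA of Kluyveromyces_domesticus and Peromyscus_tricolor is the node subtending (((((Pinus_viridis,(Saccharomyces_niger,(Danio_maculatus,Mustela_domesticus))),Raphanus_giganteus),Gallus_giganteus),(((Martes_maculatus,(Nomascus_fluviatilis,Solenopsis_orientalis)),((Neofelis_occidentalis,Kluyveromyces_domesticus),Homo_vulgaris)),((Rattus_viridis,Ateles_robustus),(Rana_fluviatilis,Corylus_litoralis)))),Peromyscus_tricolor).
From Kluyveromyces_domesticus up to that node: 6 branches. From Peromyscus_tricolor up to the same node: 1 branch. Total: 6 + 1 = 7.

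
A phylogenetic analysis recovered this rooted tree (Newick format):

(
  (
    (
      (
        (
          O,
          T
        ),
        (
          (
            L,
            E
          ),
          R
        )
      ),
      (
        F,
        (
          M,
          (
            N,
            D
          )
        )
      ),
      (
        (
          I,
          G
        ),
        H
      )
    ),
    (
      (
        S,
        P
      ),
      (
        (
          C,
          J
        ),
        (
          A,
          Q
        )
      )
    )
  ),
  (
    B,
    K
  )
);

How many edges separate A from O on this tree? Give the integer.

The MRCA of A and O is the node subtending ((((O,T),((L,E),R)),(F,(M,(N,D))),((I,G),H)),((S,P),((C,J),(A,Q)))).
From A up to that node: 4 branches. From O up to the same node: 4 branches. Total: 4 + 4 = 8.

8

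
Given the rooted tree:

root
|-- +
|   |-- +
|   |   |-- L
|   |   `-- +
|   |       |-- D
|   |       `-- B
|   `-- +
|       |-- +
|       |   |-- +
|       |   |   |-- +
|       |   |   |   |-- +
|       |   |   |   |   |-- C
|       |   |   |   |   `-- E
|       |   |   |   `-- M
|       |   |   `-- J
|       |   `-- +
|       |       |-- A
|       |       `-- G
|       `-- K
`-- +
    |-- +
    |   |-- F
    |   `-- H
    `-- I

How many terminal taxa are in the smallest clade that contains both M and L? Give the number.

10

The MRCA of M and L is the node subtending ((L,(D,B)),(((((C,E),M),J),(A,G)),K)).
That clade contains 10 terminal taxa: A, B, C, D, E, G, J, K, L, M.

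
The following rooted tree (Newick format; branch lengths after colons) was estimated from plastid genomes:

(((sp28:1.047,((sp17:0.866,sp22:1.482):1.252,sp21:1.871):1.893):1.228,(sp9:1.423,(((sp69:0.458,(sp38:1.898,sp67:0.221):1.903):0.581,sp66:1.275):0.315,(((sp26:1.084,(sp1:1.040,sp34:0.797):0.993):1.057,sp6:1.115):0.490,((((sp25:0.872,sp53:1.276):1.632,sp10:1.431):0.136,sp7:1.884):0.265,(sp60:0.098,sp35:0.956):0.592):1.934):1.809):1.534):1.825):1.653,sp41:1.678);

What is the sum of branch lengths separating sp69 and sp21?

The path runs sp69 → … → MRCA → … → sp21; the MRCA is the node subtending ((sp28,((sp17,sp22),sp21)),(sp9,(((sp69,(sp38,sp67)),sp66),(((sp26,(sp1,sp34)),sp6),((((sp25,sp53),sp10),sp7),(sp60,sp35)))))).
Branch lengths along that path: 0.458 + 0.581 + 0.315 + 1.534 + 1.825 + 1.228 + 1.893 + 1.871 = 9.705.

9.705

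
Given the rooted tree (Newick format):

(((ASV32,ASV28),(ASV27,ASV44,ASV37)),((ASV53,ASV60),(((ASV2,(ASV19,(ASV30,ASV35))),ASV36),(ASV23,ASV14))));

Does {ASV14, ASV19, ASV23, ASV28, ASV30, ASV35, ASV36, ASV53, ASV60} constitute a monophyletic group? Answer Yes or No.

The MRCA of the listed taxa is the root, so the smallest clade containing them is the whole tree.
That clade also contains ASV2, ASV27, ASV32, ASV37, ASV44, which are not in the proposed group, so the group is not monophyletic.

No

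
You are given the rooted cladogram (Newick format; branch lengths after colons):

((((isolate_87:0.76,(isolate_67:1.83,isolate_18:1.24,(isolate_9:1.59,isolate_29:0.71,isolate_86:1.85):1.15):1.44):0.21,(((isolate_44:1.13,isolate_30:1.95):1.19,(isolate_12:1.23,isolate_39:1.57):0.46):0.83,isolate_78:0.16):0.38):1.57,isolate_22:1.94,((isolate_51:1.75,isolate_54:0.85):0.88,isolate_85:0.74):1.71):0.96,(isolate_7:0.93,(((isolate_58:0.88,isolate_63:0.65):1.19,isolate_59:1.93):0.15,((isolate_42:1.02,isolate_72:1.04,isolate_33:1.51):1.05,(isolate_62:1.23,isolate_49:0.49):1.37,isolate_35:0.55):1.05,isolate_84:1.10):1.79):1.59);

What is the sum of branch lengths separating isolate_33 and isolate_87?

The path runs isolate_33 → … → MRCA → … → isolate_87; the MRCA is the root of the tree.
Branch lengths along that path: 1.51 + 1.05 + 1.05 + 1.79 + 1.59 + 0.96 + 1.57 + 0.21 + 0.76 = 10.49.

10.49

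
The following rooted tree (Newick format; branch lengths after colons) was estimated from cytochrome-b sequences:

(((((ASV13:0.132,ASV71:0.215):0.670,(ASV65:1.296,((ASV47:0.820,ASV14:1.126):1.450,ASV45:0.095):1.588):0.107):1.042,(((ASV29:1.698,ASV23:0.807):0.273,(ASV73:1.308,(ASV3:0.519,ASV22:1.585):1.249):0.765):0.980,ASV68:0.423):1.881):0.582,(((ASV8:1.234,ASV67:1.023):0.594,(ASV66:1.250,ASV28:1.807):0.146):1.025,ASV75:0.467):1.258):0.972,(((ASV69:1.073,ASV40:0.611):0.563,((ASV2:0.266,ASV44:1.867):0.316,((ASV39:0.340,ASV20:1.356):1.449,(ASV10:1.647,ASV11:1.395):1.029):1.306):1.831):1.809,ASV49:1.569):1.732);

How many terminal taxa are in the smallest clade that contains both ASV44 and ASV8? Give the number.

The MRCA of ASV44 and ASV8 is the root, so the clade is the entire tree.
That clade contains 26 terminal taxa: ASV10, ASV11, ASV13, ASV14, ASV2, ASV20, ASV22, ASV23, ASV28, ASV29, ASV3, ASV39, ASV40, ASV44, ASV45, ASV47, ASV49, ASV65, ASV66, ASV67, ASV68, ASV69, ASV71, ASV73, ASV75, ASV8.

26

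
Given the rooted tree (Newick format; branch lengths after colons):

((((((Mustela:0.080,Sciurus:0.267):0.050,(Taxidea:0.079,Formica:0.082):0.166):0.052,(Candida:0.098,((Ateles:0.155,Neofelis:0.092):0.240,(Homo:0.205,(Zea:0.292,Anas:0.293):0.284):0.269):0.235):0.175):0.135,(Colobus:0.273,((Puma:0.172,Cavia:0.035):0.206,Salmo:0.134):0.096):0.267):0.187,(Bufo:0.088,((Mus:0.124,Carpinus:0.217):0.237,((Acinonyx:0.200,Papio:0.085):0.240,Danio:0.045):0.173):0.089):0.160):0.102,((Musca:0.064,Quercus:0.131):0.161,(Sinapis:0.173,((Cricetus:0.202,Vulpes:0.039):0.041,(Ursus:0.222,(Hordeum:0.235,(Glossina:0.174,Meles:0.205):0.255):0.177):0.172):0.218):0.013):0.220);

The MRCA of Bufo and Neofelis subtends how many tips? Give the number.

20

The MRCA of Bufo and Neofelis is the node subtending (((((Mustela,Sciurus),(Taxidea,Formica)),(Candida,((Ateles,Neofelis),(Homo,(Zea,Anas))))),(Colobus,((Puma,Cavia),Salmo))),(Bufo,((Mus,Carpinus),((Acinonyx,Papio),Danio)))).
That clade contains 20 terminal taxa: Acinonyx, Anas, Ateles, Bufo, Candida, Carpinus, Cavia, Colobus, Danio, Formica, Homo, Mus, Mustela, Neofelis, Papio, Puma, Salmo, Sciurus, Taxidea, Zea.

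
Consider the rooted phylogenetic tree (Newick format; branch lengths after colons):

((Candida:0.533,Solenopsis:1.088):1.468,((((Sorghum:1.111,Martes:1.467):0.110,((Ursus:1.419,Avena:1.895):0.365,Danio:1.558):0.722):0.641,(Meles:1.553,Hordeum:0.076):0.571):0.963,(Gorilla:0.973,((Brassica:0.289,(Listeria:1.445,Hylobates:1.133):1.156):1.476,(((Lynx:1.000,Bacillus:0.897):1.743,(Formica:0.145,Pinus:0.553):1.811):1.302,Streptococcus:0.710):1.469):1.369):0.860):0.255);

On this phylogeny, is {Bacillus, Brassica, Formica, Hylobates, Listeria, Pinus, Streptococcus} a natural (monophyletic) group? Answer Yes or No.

No

The MRCA of the listed taxa subtends ((Brassica,(Listeria,Hylobates)),(((Lynx,Bacillus),(Formica,Pinus)),Streptococcus)).
That clade also contains Lynx, which is not in the proposed group, so the group is not monophyletic.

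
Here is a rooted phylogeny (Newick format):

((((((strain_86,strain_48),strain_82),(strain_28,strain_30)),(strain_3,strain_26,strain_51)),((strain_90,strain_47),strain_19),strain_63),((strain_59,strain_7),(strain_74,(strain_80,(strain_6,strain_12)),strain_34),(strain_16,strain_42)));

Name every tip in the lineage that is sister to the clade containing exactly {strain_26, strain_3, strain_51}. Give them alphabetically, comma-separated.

strain_28, strain_30, strain_48, strain_82, strain_86

The clade containing exactly {strain_26, strain_3, strain_51} attaches to the tree at the node subtending ((((strain_86,strain_48),strain_82),(strain_28,strain_30)),(strain_3,strain_26,strain_51)).
The other lineage descending from that same node — the sister group — is (((strain_86,strain_48),strain_82),(strain_28,strain_30)); its 5 tips in alphabetical order are the answer.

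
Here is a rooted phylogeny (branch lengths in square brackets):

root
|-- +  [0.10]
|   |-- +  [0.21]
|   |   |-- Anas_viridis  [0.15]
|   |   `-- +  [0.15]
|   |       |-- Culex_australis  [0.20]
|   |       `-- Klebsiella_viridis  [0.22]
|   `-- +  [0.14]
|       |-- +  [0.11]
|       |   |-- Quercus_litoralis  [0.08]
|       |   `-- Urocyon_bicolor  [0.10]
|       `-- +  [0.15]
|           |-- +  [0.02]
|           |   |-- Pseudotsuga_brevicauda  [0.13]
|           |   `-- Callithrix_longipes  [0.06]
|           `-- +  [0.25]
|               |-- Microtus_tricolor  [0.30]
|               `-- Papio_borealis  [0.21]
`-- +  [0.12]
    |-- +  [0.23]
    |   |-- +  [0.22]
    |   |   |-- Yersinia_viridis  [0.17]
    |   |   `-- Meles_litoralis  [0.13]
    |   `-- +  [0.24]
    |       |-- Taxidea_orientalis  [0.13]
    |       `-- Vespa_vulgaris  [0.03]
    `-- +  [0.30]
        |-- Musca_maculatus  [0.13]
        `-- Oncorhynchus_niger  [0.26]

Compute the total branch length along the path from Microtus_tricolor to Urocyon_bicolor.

0.91

The path runs Microtus_tricolor → … → MRCA → … → Urocyon_bicolor; the MRCA is the node subtending ((Quercus_litoralis,Urocyon_bicolor),((Pseudotsuga_brevicauda,Callithrix_longipes),(Microtus_tricolor,Papio_borealis))).
Branch lengths along that path: 0.30 + 0.25 + 0.15 + 0.11 + 0.10 = 0.91.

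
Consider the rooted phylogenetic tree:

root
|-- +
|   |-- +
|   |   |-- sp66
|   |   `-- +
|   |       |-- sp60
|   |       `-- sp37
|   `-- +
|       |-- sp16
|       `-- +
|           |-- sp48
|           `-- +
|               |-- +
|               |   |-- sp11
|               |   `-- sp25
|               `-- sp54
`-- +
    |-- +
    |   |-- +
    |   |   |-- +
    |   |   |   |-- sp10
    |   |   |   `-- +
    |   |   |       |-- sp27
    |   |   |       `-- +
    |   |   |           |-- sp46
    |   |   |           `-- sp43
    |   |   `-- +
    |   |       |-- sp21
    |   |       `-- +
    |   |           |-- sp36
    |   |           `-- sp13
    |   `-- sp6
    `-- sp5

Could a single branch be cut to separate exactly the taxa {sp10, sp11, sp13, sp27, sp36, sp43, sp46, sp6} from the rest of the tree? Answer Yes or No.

The MRCA of the listed taxa is the root, so the smallest clade containing them is the whole tree.
That clade also contains sp16, sp21, sp25, sp37, sp48, sp5, sp54, sp60, sp66, which are not in the proposed group, so the group is not monophyletic.

No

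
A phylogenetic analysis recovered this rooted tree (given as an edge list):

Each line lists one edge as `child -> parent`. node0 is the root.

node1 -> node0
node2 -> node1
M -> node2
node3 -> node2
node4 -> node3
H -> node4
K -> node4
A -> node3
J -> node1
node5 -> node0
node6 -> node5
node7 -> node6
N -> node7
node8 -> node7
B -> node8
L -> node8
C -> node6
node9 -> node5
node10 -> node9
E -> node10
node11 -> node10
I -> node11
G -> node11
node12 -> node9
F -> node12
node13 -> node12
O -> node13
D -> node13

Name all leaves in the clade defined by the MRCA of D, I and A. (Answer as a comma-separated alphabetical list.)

A, B, C, D, E, F, G, H, I, J, K, L, M, N, O

Tracing D: it sits inside (O,D).
Tracing I: it sits inside (I,G).
Tracing A: it sits inside ((H,K),A).
The smallest clade enclosing all 3 is the whole tree (their MRCA is the root), so the answer is all 15 tips in alphabetical order.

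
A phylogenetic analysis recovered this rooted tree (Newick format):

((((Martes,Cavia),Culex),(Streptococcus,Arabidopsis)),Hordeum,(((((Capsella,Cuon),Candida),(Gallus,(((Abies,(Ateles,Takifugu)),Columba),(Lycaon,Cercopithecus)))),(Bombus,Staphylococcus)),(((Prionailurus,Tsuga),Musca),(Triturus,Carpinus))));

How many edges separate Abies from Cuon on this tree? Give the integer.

8

The MRCA of Abies and Cuon is the node subtending (((Capsella,Cuon),Candida),(Gallus,(((Abies,(Ateles,Takifugu)),Columba),(Lycaon,Cercopithecus)))).
From Abies up to that node: 5 branches. From Cuon up to the same node: 3 branches. Total: 5 + 3 = 8.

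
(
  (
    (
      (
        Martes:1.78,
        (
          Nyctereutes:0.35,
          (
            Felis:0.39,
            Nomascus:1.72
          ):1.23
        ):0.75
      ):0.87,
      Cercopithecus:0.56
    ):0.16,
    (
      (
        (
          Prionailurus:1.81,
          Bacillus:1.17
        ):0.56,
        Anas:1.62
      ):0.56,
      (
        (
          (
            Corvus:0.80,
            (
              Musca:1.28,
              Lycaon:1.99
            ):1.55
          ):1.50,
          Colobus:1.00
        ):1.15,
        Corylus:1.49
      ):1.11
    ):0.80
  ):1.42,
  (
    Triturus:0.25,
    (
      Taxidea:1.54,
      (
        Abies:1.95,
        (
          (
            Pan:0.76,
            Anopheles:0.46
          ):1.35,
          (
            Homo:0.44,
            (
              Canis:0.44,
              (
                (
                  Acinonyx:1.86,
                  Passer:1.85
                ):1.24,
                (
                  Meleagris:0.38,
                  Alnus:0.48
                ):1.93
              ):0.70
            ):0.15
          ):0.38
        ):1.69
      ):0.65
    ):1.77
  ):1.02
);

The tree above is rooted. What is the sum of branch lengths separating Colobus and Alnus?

The path runs Colobus → … → MRCA → … → Alnus; the MRCA is the root of the tree.
Branch lengths along that path: 1.00 + 1.15 + 1.11 + 0.80 + 1.42 + 1.02 + 1.77 + 0.65 + 1.69 + 0.38 + 0.15 + 0.70 + 1.93 + 0.48 = 14.25.

14.25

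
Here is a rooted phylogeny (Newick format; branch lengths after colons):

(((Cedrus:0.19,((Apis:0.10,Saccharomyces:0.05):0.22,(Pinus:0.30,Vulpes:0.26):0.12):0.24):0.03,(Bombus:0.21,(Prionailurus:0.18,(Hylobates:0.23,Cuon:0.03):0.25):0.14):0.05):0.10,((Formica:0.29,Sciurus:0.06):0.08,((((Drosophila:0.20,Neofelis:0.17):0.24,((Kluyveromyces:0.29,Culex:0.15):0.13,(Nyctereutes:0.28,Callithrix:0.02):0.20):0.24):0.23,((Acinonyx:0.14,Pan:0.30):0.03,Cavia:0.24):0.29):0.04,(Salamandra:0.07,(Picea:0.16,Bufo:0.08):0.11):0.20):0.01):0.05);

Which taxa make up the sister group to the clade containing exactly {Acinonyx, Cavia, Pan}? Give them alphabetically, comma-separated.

The clade containing exactly {Acinonyx, Cavia, Pan} attaches to the tree at the node subtending (((Drosophila,Neofelis),((Kluyveromyces,Culex),(Nyctereutes,Callithrix))),((Acinonyx,Pan),Cavia)).
The other lineage descending from that same node — the sister group — is ((Drosophila,Neofelis),((Kluyveromyces,Culex),(Nyctereutes,Callithrix))); its 6 tips in alphabetical order are the answer.

Callithrix, Culex, Drosophila, Kluyveromyces, Neofelis, Nyctereutes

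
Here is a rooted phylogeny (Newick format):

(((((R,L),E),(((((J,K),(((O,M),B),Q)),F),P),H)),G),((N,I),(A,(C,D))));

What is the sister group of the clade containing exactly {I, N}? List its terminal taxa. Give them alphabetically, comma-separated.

A, C, D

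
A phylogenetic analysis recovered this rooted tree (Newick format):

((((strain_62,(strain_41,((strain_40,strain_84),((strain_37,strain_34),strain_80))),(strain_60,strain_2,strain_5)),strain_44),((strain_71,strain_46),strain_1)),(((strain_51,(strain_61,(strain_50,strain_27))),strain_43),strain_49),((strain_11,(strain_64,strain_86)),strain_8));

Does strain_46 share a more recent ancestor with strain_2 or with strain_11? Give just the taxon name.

The MRCA of strain_46 and strain_2 subtends (((strain_62,(strain_41,((strain_40,strain_84),((strain_37,strain_34),strain_80))),(strain_60,strain_2,strain_5)),strain_44),((strain_71,strain_46),strain_1)) (14 taxa).
The MRCA of strain_46 and strain_11 is the root, subtending the entire tree (24 taxa).
The first is nested inside the second, so strain_46 shares a more recent common ancestor with strain_2.

strain_2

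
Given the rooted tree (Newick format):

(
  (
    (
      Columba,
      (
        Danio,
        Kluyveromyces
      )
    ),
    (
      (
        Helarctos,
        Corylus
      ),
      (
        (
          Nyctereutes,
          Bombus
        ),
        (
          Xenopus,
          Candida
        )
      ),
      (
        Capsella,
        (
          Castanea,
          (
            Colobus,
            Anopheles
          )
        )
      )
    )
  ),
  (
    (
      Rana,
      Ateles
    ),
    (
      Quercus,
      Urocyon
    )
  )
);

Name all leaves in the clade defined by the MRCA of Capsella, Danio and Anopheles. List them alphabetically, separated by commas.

Anopheles, Bombus, Candida, Capsella, Castanea, Colobus, Columba, Corylus, Danio, Helarctos, Kluyveromyces, Nyctereutes, Xenopus

Tracing Capsella: it sits inside (Capsella,(Castanea,(Colobus,Anopheles))).
Tracing Danio: it sits inside (Danio,Kluyveromyces).
Tracing Anopheles: it sits inside (Colobus,Anopheles).
The smallest clade enclosing all 3 is ((Columba,(Danio,Kluyveromyces)),((Helarctos,Corylus),((Nyctereutes,Bombus),(Xenopus,Candida)),(Capsella,(Castanea,(Colobus,Anopheles))))); the answer is its 13 terminal taxa in alphabetical order.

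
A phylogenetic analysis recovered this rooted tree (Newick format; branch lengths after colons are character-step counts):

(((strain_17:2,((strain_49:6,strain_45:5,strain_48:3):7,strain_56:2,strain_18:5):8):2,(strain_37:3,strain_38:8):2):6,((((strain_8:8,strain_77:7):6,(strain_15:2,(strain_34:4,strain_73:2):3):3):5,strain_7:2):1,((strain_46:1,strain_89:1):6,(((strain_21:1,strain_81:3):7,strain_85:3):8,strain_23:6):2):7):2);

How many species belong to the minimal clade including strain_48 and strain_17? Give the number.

6

The MRCA of strain_48 and strain_17 is the node subtending (strain_17,((strain_49,strain_45,strain_48),strain_56,strain_18)).
That clade contains 6 terminal taxa: strain_17, strain_18, strain_45, strain_48, strain_49, strain_56.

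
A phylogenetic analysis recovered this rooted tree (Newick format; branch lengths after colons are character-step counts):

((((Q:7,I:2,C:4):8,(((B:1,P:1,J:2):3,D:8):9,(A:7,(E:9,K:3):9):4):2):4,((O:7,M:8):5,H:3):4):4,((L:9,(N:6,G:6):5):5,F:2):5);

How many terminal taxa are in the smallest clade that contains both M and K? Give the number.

The MRCA of M and K is the node subtending (((Q,I,C),(((B,P,J),D),(A,(E,K)))),((O,M),H)).
That clade contains 13 terminal taxa: A, B, C, D, E, H, I, J, K, M, O, P, Q.

13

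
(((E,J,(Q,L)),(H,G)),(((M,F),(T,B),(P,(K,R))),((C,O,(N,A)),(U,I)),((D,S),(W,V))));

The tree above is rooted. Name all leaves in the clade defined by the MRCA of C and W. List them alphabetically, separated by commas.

A, B, C, D, F, I, K, M, N, O, P, R, S, T, U, V, W

Tracing C: it sits inside (C,O,(N,A)).
Tracing W: it sits inside (W,V).
The smallest clade enclosing both is (((M,F),(T,B),(P,(K,R))),((C,O,(N,A)),(U,I)),((D,S),(W,V))); the answer is its 17 terminal taxa in alphabetical order.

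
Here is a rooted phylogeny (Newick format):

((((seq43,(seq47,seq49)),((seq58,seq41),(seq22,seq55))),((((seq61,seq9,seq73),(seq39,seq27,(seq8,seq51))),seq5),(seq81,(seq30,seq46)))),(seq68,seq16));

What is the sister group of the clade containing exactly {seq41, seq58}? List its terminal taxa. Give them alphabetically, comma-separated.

seq22, seq55

The clade containing exactly {seq41, seq58} attaches to the tree at the node subtending ((seq58,seq41),(seq22,seq55)).
The other lineage descending from that same node — the sister group — is (seq22,seq55); its 2 tips in alphabetical order are the answer.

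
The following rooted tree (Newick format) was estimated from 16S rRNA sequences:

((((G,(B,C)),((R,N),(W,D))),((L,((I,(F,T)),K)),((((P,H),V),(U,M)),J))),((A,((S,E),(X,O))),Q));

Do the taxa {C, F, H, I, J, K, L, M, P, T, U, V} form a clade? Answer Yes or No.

The MRCA of the listed taxa subtends (((G,(B,C)),((R,N),(W,D))),((L,((I,(F,T)),K)),((((P,H),V),(U,M)),J))).
That clade also contains B, D, G, N, R, W, which are not in the proposed group, so the group is not monophyletic.

No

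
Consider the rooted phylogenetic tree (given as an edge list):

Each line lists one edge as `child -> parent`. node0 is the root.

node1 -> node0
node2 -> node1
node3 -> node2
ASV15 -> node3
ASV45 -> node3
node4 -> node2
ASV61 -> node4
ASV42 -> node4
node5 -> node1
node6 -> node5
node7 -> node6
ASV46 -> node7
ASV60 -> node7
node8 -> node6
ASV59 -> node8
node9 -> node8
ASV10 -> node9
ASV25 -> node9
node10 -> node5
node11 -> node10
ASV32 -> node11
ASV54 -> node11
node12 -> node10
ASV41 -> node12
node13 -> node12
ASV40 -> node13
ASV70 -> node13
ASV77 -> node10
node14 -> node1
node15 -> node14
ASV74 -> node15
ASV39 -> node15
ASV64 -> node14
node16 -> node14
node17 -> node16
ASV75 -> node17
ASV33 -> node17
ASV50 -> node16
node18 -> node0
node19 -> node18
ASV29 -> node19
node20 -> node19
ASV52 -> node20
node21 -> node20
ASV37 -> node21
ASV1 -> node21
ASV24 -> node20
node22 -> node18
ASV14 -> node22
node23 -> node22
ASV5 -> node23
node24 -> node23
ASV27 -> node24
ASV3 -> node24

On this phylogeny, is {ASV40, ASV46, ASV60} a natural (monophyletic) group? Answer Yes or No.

No

The MRCA of the listed taxa subtends (((ASV46,ASV60),(ASV59,(ASV10,ASV25))),((ASV32,ASV54),(ASV41,(ASV40,ASV70)),ASV77)).
That clade also contains ASV10, ASV25, ASV32, ASV41, ASV54, ASV59, ASV70, ASV77, which are not in the proposed group, so the group is not monophyletic.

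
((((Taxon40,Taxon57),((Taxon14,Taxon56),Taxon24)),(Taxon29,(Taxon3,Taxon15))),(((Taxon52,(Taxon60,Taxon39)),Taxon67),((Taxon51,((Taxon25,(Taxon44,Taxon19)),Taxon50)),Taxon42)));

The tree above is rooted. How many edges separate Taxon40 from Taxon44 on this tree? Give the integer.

The MRCA of Taxon40 and Taxon44 is the root of the tree.
From Taxon40 up to that node: 4 branches. From Taxon44 up to the same node: 7 branches. Total: 4 + 7 = 11.

11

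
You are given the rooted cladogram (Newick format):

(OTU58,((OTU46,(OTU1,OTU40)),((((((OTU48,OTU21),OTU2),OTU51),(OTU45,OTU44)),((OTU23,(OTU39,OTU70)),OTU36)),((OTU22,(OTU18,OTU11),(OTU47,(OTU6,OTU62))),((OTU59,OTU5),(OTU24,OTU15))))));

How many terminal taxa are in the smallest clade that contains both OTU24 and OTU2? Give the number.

20

The MRCA of OTU24 and OTU2 is the node subtending ((((((OTU48,OTU21),OTU2),OTU51),(OTU45,OTU44)),((OTU23,(OTU39,OTU70)),OTU36)),((OTU22,(OTU18,OTU11),(OTU47,(OTU6,OTU62))),((OTU59,OTU5),(OTU24,OTU15)))).
That clade contains 20 terminal taxa: OTU11, OTU15, OTU18, OTU2, OTU21, OTU22, OTU23, OTU24, OTU36, OTU39, OTU44, OTU45, OTU47, OTU48, OTU5, OTU51, OTU59, OTU6, OTU62, OTU70.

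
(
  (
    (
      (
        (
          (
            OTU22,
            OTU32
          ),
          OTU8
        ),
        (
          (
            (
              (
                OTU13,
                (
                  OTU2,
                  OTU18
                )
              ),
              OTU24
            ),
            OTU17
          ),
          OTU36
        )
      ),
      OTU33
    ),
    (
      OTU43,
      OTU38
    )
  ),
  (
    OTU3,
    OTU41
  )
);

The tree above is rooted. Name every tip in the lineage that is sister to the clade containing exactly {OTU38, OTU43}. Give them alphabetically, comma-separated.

OTU13, OTU17, OTU18, OTU2, OTU22, OTU24, OTU32, OTU33, OTU36, OTU8

The clade containing exactly {OTU38, OTU43} attaches to the tree at the node subtending (((((OTU22,OTU32),OTU8),((((OTU13,(OTU2,OTU18)),OTU24),OTU17),OTU36)),OTU33),(OTU43,OTU38)).
The other lineage descending from that same node — the sister group — is ((((OTU22,OTU32),OTU8),((((OTU13,(OTU2,OTU18)),OTU24),OTU17),OTU36)),OTU33); its 10 tips in alphabetical order are the answer.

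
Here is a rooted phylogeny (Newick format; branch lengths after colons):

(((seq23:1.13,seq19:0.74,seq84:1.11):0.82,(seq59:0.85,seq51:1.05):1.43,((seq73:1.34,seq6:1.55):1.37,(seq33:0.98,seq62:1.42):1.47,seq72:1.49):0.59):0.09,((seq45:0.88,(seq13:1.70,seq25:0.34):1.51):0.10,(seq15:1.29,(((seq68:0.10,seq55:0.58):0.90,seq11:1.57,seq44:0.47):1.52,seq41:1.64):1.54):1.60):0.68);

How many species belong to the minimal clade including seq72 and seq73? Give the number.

5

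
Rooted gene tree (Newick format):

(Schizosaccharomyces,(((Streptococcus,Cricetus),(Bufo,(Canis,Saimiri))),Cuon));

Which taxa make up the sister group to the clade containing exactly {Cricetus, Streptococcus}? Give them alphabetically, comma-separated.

The clade containing exactly {Cricetus, Streptococcus} attaches to the tree at the node subtending ((Streptococcus,Cricetus),(Bufo,(Canis,Saimiri))).
The other lineage descending from that same node — the sister group — is (Bufo,(Canis,Saimiri)); its 3 tips in alphabetical order are the answer.

Bufo, Canis, Saimiri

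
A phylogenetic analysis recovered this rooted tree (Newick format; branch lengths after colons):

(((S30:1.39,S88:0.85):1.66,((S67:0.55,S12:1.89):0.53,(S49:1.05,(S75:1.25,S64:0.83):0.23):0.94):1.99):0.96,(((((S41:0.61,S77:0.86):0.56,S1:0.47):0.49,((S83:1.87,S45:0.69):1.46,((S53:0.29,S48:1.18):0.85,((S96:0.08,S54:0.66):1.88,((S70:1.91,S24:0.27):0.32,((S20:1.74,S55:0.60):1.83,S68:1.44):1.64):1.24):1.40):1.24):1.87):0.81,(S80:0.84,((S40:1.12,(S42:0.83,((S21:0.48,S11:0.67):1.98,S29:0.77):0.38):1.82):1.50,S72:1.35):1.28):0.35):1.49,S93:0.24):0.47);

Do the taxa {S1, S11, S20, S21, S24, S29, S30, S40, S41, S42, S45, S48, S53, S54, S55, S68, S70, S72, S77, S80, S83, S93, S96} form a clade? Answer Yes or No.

The MRCA of the listed taxa is the root, so the smallest clade containing them is the whole tree.
That clade also contains S12, S49, S64, S67, S75, S88, which are not in the proposed group, so the group is not monophyletic.

No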